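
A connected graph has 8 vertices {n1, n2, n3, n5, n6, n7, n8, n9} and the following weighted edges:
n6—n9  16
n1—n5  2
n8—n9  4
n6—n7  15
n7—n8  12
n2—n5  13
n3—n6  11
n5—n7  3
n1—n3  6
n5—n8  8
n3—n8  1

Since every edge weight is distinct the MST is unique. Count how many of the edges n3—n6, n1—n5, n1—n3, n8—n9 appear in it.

4

Kruskal: consider edges lightest-first.
n3—n8 (1): add — endpoints in different components.
n1—n5 (2): add — endpoints in different components.
n5—n7 (3): add — endpoints in different components.
n8—n9 (4): add — endpoints in different components.
n1—n3 (6): add — endpoints in different components.
n5—n8 (8): skip — n5 and n8 already connected.
n3—n6 (11): add — endpoints in different components.
n7—n8 (12): skip — n8 and n7 already connected.
n2—n5 (13): add — endpoints in different components.
MST edge set: {n3—n8, n1—n5, n5—n7, n8—n9, n1—n3, n3—n6, n2—n5}.
Of the listed edges, {n3—n6, n1—n5, n1—n3, n8—n9} are in the MST → 4.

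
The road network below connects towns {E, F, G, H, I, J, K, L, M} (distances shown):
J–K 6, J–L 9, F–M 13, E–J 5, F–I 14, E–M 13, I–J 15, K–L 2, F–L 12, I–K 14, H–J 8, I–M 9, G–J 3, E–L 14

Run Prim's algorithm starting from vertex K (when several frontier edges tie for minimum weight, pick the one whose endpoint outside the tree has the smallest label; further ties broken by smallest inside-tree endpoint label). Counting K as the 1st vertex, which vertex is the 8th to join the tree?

M

Prim, starting at K.
Step 1: cheapest edge leaving the tree is K–L (2); add L.
Step 2: cheapest edge leaving the tree is J–K (6); add J.
Step 3: cheapest edge leaving the tree is G–J (3); add G.
Step 4: cheapest edge leaving the tree is E–J (5); add E.
Step 5: cheapest edge leaving the tree is H–J (8); add H.
Step 6: cheapest edge leaving the tree is F–L (12); add F.
Step 7: cheapest edge leaving the tree is E–M (13); add M.
Step 8: cheapest edge leaving the tree is I–M (9); add I.
Vertex order: K, L, J, G, E, H, F, M, I. The 8th vertex is M.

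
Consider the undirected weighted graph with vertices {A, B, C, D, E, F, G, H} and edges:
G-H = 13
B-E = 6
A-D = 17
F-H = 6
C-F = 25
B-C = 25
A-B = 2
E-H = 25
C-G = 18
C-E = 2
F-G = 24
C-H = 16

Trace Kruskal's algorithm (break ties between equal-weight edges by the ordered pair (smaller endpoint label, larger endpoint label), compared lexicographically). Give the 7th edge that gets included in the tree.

Kruskal's algorithm — process edges by increasing weight (ties by edge label):
A-B (2): add — endpoints in different components.
C-E (2): add — endpoints in different components.
B-E (6): add — endpoints in different components.
F-H (6): add — endpoints in different components.
G-H (13): add — endpoints in different components.
C-H (16): add — endpoints in different components.
A-D (17): add — endpoints in different components.
The 7th edge added is A-D.

A-D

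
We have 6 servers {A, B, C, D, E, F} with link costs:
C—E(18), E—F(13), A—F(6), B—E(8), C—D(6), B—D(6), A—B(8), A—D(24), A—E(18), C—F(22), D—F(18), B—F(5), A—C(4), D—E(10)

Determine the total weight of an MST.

Grow the tree from D using Prim:
Step 1: frontier [B—D 6, C—D 6, D—E 10, D—F 18, A—D 24] → take B—D (6); add B.
Step 2: frontier [B—F 5, A—B 8, B—E 8, C—D 6, D—E 10, D—F 18, A—D 24] → take B—F (5); add F.
Step 3: frontier [A—B 8, B—E 8, C—D 6, D—E 10, A—D 24, A—F 6, E—F 13, C—F 22] → take A—F (6); add A.
Step 4: frontier [A—C 4, A—E 18, B—E 8, C—D 6, D—E 10, E—F 13, C—F 22] → take A—C (4); add C.
Step 5: frontier [A—E 18, B—E 8, C—E 18, D—E 10, E—F 13] → take B—E (8); add E.
MST edges: B—D, B—F, A—F, A—C, B—E; total weight 6+5+6+4+8 = 29.

29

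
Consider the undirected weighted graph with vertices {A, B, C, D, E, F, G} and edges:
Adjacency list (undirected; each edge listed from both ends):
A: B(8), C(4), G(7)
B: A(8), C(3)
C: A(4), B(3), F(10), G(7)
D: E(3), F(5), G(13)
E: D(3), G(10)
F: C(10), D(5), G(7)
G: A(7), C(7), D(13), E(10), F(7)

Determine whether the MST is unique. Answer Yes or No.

No

Kruskal: consider edges lightest-first.
B—C (3): add. Components now {A} {B,C} {D} {E} {F} {G}
D—E (3): add. Components now {A} {B,C} {D,E} {F} {G}
A—C (4): add. Components now {A,B,C} {D,E} {F} {G}
D—F (5): add. Components now {A,B,C} {D,E,F} {G}
A—G (7): add. Components now {A,B,C,G} {D,E,F}
C—G (7): skip — C and G already connected.
F—G (7): add. Components now {A,B,C,D,E,F,G}
Non-tree edge C—G has weight 7, equal to the heaviest edge on its tree cycle — swapping gives another MST of the same weight. Not unique.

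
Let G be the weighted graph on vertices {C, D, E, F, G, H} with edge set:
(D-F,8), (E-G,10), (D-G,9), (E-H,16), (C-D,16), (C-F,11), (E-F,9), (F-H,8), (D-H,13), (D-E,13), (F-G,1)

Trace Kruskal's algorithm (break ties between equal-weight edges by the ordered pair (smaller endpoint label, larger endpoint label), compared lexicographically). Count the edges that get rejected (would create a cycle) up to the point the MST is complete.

2

Kruskal: consider edges lightest-first.
F-G (1): add — endpoints in different components.
D-F (8): add — endpoints in different components.
F-H (8): add — endpoints in different components.
D-G (9): skip — D and G already connected.
E-F (9): add — endpoints in different components.
E-G (10): skip — E and G already connected.
C-F (11): add — endpoints in different components.
Edges rejected before the tree was complete: 2.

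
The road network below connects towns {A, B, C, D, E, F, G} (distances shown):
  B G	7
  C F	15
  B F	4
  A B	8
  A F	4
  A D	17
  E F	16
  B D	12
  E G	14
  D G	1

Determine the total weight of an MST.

45

Prim, starting at E.
Step 1: cheapest edge leaving the tree is E G (14); add G.
Step 2: cheapest edge leaving the tree is D G (1); add D.
Step 3: cheapest edge leaving the tree is B G (7); add B.
Step 4: cheapest edge leaving the tree is B F (4); add F.
Step 5: cheapest edge leaving the tree is A F (4); add A.
Step 6: cheapest edge leaving the tree is C F (15); add C.
MST edges: E G, D G, B G, B F, A F, C F; total weight 14+1+7+4+4+15 = 45.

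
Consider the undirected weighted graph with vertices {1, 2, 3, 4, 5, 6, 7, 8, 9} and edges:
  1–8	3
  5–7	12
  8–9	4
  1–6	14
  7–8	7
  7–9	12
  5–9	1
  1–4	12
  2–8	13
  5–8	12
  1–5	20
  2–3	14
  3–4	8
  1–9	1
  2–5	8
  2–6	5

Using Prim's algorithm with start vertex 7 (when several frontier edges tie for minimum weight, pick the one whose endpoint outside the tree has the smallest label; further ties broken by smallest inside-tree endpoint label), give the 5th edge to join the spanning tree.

2-5

Prim's algorithm from 7:
Step 1: cheapest edge leaving the tree is 7–8 (7); add 8.
Step 2: cheapest edge leaving the tree is 1–8 (3); add 1.
Step 3: cheapest edge leaving the tree is 1–9 (1); add 9.
Step 4: cheapest edge leaving the tree is 5–9 (1); add 5.
Step 5: cheapest edge leaving the tree is 2–5 (8); add 2.
Step 6: cheapest edge leaving the tree is 2–6 (5); add 6.
Step 7: cheapest edge leaving the tree is 1–4 (12); add 4.
Step 8: cheapest edge leaving the tree is 3–4 (8); add 3.
The 5th edge added is 2–5.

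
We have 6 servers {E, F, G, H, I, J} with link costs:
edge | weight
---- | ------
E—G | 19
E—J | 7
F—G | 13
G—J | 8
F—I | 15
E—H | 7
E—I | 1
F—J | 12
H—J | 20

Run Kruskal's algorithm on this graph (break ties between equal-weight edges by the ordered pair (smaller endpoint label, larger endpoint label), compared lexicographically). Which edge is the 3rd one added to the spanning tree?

Kruskal: consider edges lightest-first.
E—I (1): add — endpoints in different components.
E—H (7): add — endpoints in different components.
E—J (7): add — endpoints in different components.
G—J (8): add — endpoints in different components.
F—J (12): add — endpoints in different components.
The 3rd edge added is E—J.

E-J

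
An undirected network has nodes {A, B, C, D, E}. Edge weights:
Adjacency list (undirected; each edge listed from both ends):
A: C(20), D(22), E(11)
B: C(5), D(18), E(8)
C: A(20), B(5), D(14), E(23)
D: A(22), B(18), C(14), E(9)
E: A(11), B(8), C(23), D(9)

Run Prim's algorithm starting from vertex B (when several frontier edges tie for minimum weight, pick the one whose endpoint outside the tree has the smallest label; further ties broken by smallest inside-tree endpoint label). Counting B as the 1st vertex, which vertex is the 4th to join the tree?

D

Prim's algorithm from B:
Step 1: frontier [B–C 5, B–E 8, B–D 18] → take B–C (5); add C.
Step 2: frontier [B–E 8, B–D 18, C–D 14, A–C 20, C–E 23] → take B–E (8); add E.
Step 3: frontier [B–D 18, C–D 14, A–C 20, D–E 9, A–E 11] → take D–E (9); add D.
Step 4: frontier [A–C 20, A–D 22, A–E 11] → take A–E (11); add A.
Vertex order: B, C, E, D, A. The 4th vertex is D.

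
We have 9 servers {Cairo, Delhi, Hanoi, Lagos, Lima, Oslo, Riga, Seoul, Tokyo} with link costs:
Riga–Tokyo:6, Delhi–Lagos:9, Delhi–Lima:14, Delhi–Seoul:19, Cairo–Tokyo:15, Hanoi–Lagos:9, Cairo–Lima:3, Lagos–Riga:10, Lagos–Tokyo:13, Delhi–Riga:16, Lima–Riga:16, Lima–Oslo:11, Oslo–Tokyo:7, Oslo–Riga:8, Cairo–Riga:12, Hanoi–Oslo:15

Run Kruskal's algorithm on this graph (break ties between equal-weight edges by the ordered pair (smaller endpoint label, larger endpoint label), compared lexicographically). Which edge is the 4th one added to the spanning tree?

Delhi-Lagos

Kruskal: consider edges lightest-first.
Cairo–Lima (3): add — endpoints in different components.
Riga–Tokyo (6): add — endpoints in different components.
Oslo–Tokyo (7): add — endpoints in different components.
Oslo–Riga (8): skip — Riga and Oslo already connected.
Delhi–Lagos (9): add — endpoints in different components.
Hanoi–Lagos (9): add — endpoints in different components.
Lagos–Riga (10): add — endpoints in different components.
Lima–Oslo (11): add — endpoints in different components.
Cairo–Riga (12): skip — Riga and Cairo already connected.
Lagos–Tokyo (13): skip — Lagos and Tokyo already connected.
Delhi–Lima (14): skip — Lima and Delhi already connected.
Cairo–Tokyo (15): skip — Cairo and Tokyo already connected.
Hanoi–Oslo (15): skip — Oslo and Hanoi already connected.
Delhi–Riga (16): skip — Riga and Delhi already connected.
Lima–Riga (16): skip — Riga and Lima already connected.
Delhi–Seoul (19): add — endpoints in different components.
The 4th edge added is Delhi–Lagos.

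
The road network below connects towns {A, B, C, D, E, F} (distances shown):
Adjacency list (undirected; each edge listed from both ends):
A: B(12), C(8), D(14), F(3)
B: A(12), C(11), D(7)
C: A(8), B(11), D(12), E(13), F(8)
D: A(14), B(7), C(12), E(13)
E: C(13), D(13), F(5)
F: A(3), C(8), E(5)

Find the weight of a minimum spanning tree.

34

Sort edges by weight, then run Kruskal:
A F (3): add. Components now {A,F} {B} {C} {D} {E}
E F (5): add. Components now {A,E,F} {B} {C} {D}
B D (7): add. Components now {A,E,F} {B,D} {C}
A C (8): add. Components now {A,C,E,F} {B,D}
C F (8): skip — C and F already connected.
B C (11): add. Components now {A,B,C,D,E,F}
MST edges: A F, E F, B D, A C, B C; total weight 3+5+7+8+11 = 34.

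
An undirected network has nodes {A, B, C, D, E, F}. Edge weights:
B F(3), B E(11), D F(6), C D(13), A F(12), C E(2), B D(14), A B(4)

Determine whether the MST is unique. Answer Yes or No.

Sort edges by weight, then run Kruskal:
C E (2): add — endpoints in different components.
B F (3): add — endpoints in different components.
A B (4): add — endpoints in different components.
D F (6): add — endpoints in different components.
B E (11): add — endpoints in different components.
Every non-tree edge has weight strictly greater than the heaviest edge on the tree path between its endpoints, so the MST is unique.

Yes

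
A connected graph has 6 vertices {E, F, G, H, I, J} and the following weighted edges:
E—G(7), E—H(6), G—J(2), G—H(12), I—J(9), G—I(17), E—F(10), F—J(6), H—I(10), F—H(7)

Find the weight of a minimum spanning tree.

Grow the tree from I using Prim:
Step 1: cheapest edge leaving the tree is I—J (9); add J.
Step 2: cheapest edge leaving the tree is G—J (2); add G.
Step 3: cheapest edge leaving the tree is F—J (6); add F.
Step 4: cheapest edge leaving the tree is E—G (7); add E.
Step 5: cheapest edge leaving the tree is E—H (6); add H.
MST edges: I—J, G—J, F—J, E—G, E—H; total weight 9+2+6+7+6 = 30.

30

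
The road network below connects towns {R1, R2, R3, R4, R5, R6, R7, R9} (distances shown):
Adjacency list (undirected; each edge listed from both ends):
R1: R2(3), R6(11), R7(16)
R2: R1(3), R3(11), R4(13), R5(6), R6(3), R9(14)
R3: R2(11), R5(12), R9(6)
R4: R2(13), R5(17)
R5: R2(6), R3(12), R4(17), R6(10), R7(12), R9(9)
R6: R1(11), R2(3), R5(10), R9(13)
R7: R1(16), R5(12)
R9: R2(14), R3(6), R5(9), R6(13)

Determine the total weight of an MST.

52

Kruskal: consider edges lightest-first.
R1 R2 (3): add — endpoints in different components.
R2 R6 (3): add — endpoints in different components.
R2 R5 (6): add — endpoints in different components.
R3 R9 (6): add — endpoints in different components.
R5 R9 (9): add — endpoints in different components.
R5 R6 (10): skip — R6 and R5 already connected.
R1 R6 (11): skip — R6 and R1 already connected.
R2 R3 (11): skip — R2 and R3 already connected.
R3 R5 (12): skip — R5 and R3 already connected.
R5 R7 (12): add — endpoints in different components.
R2 R4 (13): add — endpoints in different components.
MST edges: R1 R2, R2 R6, R2 R5, R3 R9, R5 R9, R5 R7, R2 R4; total weight 3+3+6+6+9+12+13 = 52.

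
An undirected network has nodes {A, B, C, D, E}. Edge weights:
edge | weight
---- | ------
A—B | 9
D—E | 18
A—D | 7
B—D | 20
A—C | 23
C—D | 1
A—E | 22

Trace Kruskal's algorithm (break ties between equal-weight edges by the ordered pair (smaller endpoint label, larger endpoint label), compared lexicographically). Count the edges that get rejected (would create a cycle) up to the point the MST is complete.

Kruskal: consider edges lightest-first.
C—D (1): add — endpoints in different components.
A—D (7): add — endpoints in different components.
A—B (9): add — endpoints in different components.
D—E (18): add — endpoints in different components.
Edges rejected before the tree was complete: 0.

0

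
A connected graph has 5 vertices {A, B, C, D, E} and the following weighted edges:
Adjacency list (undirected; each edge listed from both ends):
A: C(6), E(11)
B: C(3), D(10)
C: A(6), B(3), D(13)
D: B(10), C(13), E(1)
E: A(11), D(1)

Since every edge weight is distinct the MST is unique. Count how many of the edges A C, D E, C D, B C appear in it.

3

Kruskal's algorithm — process edges by increasing weight (ties by edge label):
D E (1): add. Components now {A} {B} {C} {D,E}
B C (3): add. Components now {A} {B,C} {D,E}
A C (6): add. Components now {A,B,C} {D,E}
B D (10): add. Components now {A,B,C,D,E}
MST edge set: {D E, B C, A C, B D}.
Of the listed edges, {A C, D E, B C} are in the MST → 3.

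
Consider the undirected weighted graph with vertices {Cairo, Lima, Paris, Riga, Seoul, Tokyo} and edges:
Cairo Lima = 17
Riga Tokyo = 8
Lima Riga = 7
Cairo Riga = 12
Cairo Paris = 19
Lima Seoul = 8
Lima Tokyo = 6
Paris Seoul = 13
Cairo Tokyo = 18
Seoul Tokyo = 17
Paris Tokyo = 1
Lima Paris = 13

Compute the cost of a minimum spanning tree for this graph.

34

Grow the tree from Cairo using Prim:
Step 1: cheapest edge leaving the tree is Cairo Riga (12); add Riga.
Step 2: cheapest edge leaving the tree is Lima Riga (7); add Lima.
Step 3: cheapest edge leaving the tree is Lima Tokyo (6); add Tokyo.
Step 4: cheapest edge leaving the tree is Paris Tokyo (1); add Paris.
Step 5: cheapest edge leaving the tree is Lima Seoul (8); add Seoul.
MST edges: Cairo Riga, Lima Riga, Lima Tokyo, Paris Tokyo, Lima Seoul; total weight 12+7+6+1+8 = 34.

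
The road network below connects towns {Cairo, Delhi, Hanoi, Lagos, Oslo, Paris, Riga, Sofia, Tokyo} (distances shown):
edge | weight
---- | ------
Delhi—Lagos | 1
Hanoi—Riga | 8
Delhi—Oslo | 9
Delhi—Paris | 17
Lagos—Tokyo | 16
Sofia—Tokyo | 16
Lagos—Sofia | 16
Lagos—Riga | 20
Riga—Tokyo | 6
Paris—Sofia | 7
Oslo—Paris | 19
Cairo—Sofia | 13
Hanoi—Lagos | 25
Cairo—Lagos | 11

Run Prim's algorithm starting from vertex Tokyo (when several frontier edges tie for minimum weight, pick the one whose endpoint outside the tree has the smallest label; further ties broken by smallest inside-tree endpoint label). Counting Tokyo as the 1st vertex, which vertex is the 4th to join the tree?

Prim, starting at Tokyo.
Step 1: cheapest edge leaving the tree is Riga—Tokyo (6); add Riga.
Step 2: cheapest edge leaving the tree is Hanoi—Riga (8); add Hanoi.
Step 3: cheapest edge leaving the tree is Lagos—Tokyo (16); add Lagos.
Step 4: cheapest edge leaving the tree is Delhi—Lagos (1); add Delhi.
Step 5: cheapest edge leaving the tree is Delhi—Oslo (9); add Oslo.
Step 6: cheapest edge leaving the tree is Cairo—Lagos (11); add Cairo.
Step 7: cheapest edge leaving the tree is Cairo—Sofia (13); add Sofia.
Step 8: cheapest edge leaving the tree is Paris—Sofia (7); add Paris.
Vertex order: Tokyo, Riga, Hanoi, Lagos, Delhi, Oslo, Cairo, Sofia, Paris. The 4th vertex is Lagos.

Lagos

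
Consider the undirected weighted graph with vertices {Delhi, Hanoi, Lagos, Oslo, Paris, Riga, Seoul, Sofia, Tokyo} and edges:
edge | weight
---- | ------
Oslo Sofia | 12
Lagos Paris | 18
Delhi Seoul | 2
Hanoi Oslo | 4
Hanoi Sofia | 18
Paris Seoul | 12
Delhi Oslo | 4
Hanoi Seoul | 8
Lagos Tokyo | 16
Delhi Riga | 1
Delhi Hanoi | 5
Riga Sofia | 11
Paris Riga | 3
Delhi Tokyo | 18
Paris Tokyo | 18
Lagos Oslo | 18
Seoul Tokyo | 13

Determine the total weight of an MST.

Prim, starting at Hanoi.
Step 1: cheapest edge leaving the tree is Hanoi Oslo (4); add Oslo.
Step 2: cheapest edge leaving the tree is Delhi Oslo (4); add Delhi.
Step 3: cheapest edge leaving the tree is Delhi Riga (1); add Riga.
Step 4: cheapest edge leaving the tree is Delhi Seoul (2); add Seoul.
Step 5: cheapest edge leaving the tree is Paris Riga (3); add Paris.
Step 6: cheapest edge leaving the tree is Riga Sofia (11); add Sofia.
Step 7: cheapest edge leaving the tree is Seoul Tokyo (13); add Tokyo.
Step 8: cheapest edge leaving the tree is Lagos Tokyo (16); add Lagos.
MST edges: Hanoi Oslo, Delhi Oslo, Delhi Riga, Delhi Seoul, Paris Riga, Riga Sofia, Seoul Tokyo, Lagos Tokyo; total weight 4+4+1+2+3+11+13+16 = 54.

54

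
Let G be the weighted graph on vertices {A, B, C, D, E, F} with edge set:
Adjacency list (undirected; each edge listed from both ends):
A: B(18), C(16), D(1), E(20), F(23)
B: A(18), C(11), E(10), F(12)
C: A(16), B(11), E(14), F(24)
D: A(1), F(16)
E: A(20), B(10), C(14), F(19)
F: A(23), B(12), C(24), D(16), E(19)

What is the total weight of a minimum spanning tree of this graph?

Prim's algorithm from C:
Step 1: cheapest edge leaving the tree is B—C (11); add B.
Step 2: cheapest edge leaving the tree is B—E (10); add E.
Step 3: cheapest edge leaving the tree is B—F (12); add F.
Step 4: cheapest edge leaving the tree is A—C (16); add A.
Step 5: cheapest edge leaving the tree is A—D (1); add D.
MST edges: B—C, B—E, B—F, A—C, A—D; total weight 11+10+12+16+1 = 50.

50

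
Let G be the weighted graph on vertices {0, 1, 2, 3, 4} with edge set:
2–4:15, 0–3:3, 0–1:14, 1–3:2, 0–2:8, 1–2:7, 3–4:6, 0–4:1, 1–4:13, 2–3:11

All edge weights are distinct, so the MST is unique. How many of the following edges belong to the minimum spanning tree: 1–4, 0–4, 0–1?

1

Kruskal: consider edges lightest-first.
0–4 (1): add. Components now {0,4} {1} {2} {3}
1–3 (2): add. Components now {0,4} {1,3} {2}
0–3 (3): add. Components now {0,1,3,4} {2}
3–4 (6): skip — 3 and 4 already connected.
1–2 (7): add. Components now {0,1,2,3,4}
MST edge set: {0–4, 1–3, 0–3, 1–2}.
Of the listed edges, {0–4} are in the MST → 1.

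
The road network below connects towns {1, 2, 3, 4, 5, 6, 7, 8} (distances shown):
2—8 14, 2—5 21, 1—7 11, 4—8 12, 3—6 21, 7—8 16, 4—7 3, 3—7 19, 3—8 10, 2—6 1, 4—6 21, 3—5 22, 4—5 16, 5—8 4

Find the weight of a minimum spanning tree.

Sort edges by weight, then run Kruskal:
2—6 (1): add — endpoints in different components.
4—7 (3): add — endpoints in different components.
5—8 (4): add — endpoints in different components.
3—8 (10): add — endpoints in different components.
1—7 (11): add — endpoints in different components.
4—8 (12): add — endpoints in different components.
2—8 (14): add — endpoints in different components.
MST edges: 2—6, 4—7, 5—8, 3—8, 1—7, 4—8, 2—8; total weight 1+3+4+10+11+12+14 = 55.

55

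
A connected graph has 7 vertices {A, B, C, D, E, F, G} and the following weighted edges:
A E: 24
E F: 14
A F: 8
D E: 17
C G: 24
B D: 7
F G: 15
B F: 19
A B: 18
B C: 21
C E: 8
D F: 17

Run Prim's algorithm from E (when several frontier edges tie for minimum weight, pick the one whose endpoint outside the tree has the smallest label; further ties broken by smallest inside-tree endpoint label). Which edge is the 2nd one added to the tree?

E-F

Grow the tree from E using Prim:
Step 1: cheapest edge leaving the tree is C E (8); add C.
Step 2: cheapest edge leaving the tree is E F (14); add F.
Step 3: cheapest edge leaving the tree is A F (8); add A.
Step 4: cheapest edge leaving the tree is F G (15); add G.
Step 5: cheapest edge leaving the tree is D E (17); add D.
Step 6: cheapest edge leaving the tree is B D (7); add B.
The 2nd edge added is E F.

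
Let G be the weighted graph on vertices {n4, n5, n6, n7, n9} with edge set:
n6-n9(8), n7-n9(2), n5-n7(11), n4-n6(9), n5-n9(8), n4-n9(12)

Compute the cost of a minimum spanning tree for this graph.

27

Kruskal: consider edges lightest-first.
n7-n9 (2): add — endpoints in different components.
n5-n9 (8): add — endpoints in different components.
n6-n9 (8): add — endpoints in different components.
n4-n6 (9): add — endpoints in different components.
MST edges: n7-n9, n5-n9, n6-n9, n4-n6; total weight 2+8+8+9 = 27.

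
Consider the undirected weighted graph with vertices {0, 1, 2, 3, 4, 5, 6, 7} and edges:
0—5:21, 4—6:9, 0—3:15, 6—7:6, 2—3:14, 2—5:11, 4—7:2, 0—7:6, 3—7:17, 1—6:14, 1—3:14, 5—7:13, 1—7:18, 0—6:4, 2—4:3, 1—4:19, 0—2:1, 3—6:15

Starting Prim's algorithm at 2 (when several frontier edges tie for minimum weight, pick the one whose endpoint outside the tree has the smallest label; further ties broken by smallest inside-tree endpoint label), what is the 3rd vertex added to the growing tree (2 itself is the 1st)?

4

Prim's algorithm from 2:
Step 1: cheapest edge leaving the tree is 0—2 (1); add 0.
Step 2: cheapest edge leaving the tree is 2—4 (3); add 4.
Step 3: cheapest edge leaving the tree is 4—7 (2); add 7.
Step 4: cheapest edge leaving the tree is 0—6 (4); add 6.
Step 5: cheapest edge leaving the tree is 2—5 (11); add 5.
Step 6: cheapest edge leaving the tree is 1—6 (14); add 1.
Step 7: cheapest edge leaving the tree is 1—3 (14); add 3.
Vertex order: 2, 0, 4, 7, 6, 5, 1, 3. The 3rd vertex is 4.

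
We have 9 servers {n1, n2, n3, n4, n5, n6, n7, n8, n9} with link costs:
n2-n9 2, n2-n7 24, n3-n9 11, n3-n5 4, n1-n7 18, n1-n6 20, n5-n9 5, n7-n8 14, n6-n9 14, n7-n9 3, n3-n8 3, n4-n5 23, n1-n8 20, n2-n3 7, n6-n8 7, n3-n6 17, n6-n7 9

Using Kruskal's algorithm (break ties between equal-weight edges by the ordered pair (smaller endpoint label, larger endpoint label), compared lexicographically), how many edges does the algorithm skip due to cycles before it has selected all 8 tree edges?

Sort edges by weight, then run Kruskal:
n2-n9 (2): add — endpoints in different components.
n3-n8 (3): add — endpoints in different components.
n7-n9 (3): add — endpoints in different components.
n3-n5 (4): add — endpoints in different components.
n5-n9 (5): add — endpoints in different components.
n2-n3 (7): skip — n3 and n2 already connected.
n6-n8 (7): add — endpoints in different components.
n6-n7 (9): skip — n7 and n6 already connected.
n3-n9 (11): skip — n9 and n3 already connected.
n6-n9 (14): skip — n9 and n6 already connected.
n7-n8 (14): skip — n7 and n8 already connected.
n3-n6 (17): skip — n3 and n6 already connected.
n1-n7 (18): add — endpoints in different components.
n1-n6 (20): skip — n1 and n6 already connected.
n1-n8 (20): skip — n8 and n1 already connected.
n4-n5 (23): add — endpoints in different components.
Edges rejected before the tree was complete: 8.

8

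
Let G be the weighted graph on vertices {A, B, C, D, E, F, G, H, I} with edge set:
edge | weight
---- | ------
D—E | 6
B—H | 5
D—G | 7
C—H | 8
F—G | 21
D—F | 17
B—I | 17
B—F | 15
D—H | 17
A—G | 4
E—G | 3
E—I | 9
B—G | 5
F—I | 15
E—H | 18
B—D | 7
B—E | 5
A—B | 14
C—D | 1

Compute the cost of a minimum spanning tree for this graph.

Kruskal: consider edges lightest-first.
C—D (1): add — endpoints in different components.
E—G (3): add — endpoints in different components.
A—G (4): add — endpoints in different components.
B—E (5): add — endpoints in different components.
B—G (5): skip — B and G already connected.
B—H (5): add — endpoints in different components.
D—E (6): add — endpoints in different components.
B—D (7): skip — B and D already connected.
D—G (7): skip — D and G already connected.
C—H (8): skip — C and H already connected.
E—I (9): add — endpoints in different components.
A—B (14): skip — A and B already connected.
B—F (15): add — endpoints in different components.
MST edges: C—D, E—G, A—G, B—E, B—H, D—E, E—I, B—F; total weight 1+3+4+5+5+6+9+15 = 48.

48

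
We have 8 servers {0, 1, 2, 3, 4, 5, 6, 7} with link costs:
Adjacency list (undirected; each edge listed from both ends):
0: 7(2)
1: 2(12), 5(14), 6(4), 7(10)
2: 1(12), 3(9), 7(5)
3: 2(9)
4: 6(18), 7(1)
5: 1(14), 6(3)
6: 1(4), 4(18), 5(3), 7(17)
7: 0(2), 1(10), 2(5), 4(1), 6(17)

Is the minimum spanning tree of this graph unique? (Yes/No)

Kruskal's algorithm — process edges by increasing weight (ties by edge label):
4–7 (1): add — endpoints in different components.
0–7 (2): add — endpoints in different components.
5–6 (3): add — endpoints in different components.
1–6 (4): add — endpoints in different components.
2–7 (5): add — endpoints in different components.
2–3 (9): add — endpoints in different components.
1–7 (10): add — endpoints in different components.
Every non-tree edge has weight strictly greater than the heaviest edge on the tree path between its endpoints, so the MST is unique.

Yes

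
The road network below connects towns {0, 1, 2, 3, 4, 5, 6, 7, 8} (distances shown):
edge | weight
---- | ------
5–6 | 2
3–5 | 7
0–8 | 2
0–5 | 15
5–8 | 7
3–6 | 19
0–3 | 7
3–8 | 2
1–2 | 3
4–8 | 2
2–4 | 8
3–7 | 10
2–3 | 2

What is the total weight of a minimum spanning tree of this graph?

Grow the tree from 8 using Prim:
Step 1: frontier [0–8 2, 3–8 2, 4–8 2, 5–8 7] → take 0–8 (2); add 0.
Step 2: frontier [0–3 7, 0–5 15, 3–8 2, 4–8 2, 5–8 7] → take 3–8 (2); add 3.
Step 3: frontier [0–5 15, 2–3 2, 3–5 7, 3–7 10, 3–6 19, 4–8 2, 5–8 7] → take 2–3 (2); add 2.
Step 4: frontier [0–5 15, 1–2 3, 2–4 8, 3–5 7, 3–7 10, 3–6 19, 4–8 2, 5–8 7] → take 4–8 (2); add 4.
Step 5: frontier [0–5 15, 1–2 3, 3–5 7, 3–7 10, 3–6 19, 5–8 7] → take 1–2 (3); add 1.
Step 6: frontier [0–5 15, 3–5 7, 3–7 10, 3–6 19, 5–8 7] → take 3–5 (7); add 5.
Step 7: frontier [3–7 10, 3–6 19, 5–6 2] → take 5–6 (2); add 6.
Step 8: frontier [3–7 10] → take 3–7 (10); add 7.
MST edges: 0–8, 3–8, 2–3, 4–8, 1–2, 3–5, 5–6, 3–7; total weight 2+2+2+2+3+7+2+10 = 30.

30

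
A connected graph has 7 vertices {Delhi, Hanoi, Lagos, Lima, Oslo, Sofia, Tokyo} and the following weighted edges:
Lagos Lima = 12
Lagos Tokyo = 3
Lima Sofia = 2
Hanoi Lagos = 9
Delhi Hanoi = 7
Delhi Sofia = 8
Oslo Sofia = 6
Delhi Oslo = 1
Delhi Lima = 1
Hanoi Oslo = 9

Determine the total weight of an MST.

Grow the tree from Oslo using Prim:
Step 1: cheapest edge leaving the tree is Delhi Oslo (1); add Delhi.
Step 2: cheapest edge leaving the tree is Delhi Lima (1); add Lima.
Step 3: cheapest edge leaving the tree is Lima Sofia (2); add Sofia.
Step 4: cheapest edge leaving the tree is Delhi Hanoi (7); add Hanoi.
Step 5: cheapest edge leaving the tree is Hanoi Lagos (9); add Lagos.
Step 6: cheapest edge leaving the tree is Lagos Tokyo (3); add Tokyo.
MST edges: Delhi Oslo, Delhi Lima, Lima Sofia, Delhi Hanoi, Hanoi Lagos, Lagos Tokyo; total weight 1+1+2+7+9+3 = 23.

23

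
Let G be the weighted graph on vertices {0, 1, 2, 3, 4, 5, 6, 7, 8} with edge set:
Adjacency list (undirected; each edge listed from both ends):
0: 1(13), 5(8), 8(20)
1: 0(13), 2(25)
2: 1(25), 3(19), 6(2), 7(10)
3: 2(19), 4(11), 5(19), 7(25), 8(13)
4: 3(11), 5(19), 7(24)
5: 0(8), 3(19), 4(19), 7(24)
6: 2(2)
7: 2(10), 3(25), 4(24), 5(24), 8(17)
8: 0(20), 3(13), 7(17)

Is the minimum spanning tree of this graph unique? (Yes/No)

No

Sort edges by weight, then run Kruskal:
2 6 (2): add — endpoints in different components.
0 5 (8): add — endpoints in different components.
2 7 (10): add — endpoints in different components.
3 4 (11): add — endpoints in different components.
0 1 (13): add — endpoints in different components.
3 8 (13): add — endpoints in different components.
7 8 (17): add — endpoints in different components.
2 3 (19): skip — 2 and 3 already connected.
3 5 (19): add — endpoints in different components.
Non-tree edge 4 5 has weight 19, equal to the heaviest edge on its tree cycle — swapping gives another MST of the same weight. Not unique.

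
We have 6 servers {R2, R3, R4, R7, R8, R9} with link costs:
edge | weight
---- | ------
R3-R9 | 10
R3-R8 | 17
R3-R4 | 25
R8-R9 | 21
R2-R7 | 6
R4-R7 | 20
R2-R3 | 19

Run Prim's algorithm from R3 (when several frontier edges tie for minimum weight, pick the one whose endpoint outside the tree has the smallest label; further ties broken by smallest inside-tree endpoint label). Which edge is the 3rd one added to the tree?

Prim, starting at R3.
Step 1: frontier [R3-R9 10, R3-R8 17, R2-R3 19, R3-R4 25] → take R3-R9 (10); add R9.
Step 2: frontier [R3-R8 17, R2-R3 19, R3-R4 25, R8-R9 21] → take R3-R8 (17); add R8.
Step 3: frontier [R2-R3 19, R3-R4 25] → take R2-R3 (19); add R2.
Step 4: frontier [R2-R7 6, R3-R4 25] → take R2-R7 (6); add R7.
Step 5: frontier [R3-R4 25, R4-R7 20] → take R4-R7 (20); add R4.
The 3rd edge added is R2-R3.

R2-R3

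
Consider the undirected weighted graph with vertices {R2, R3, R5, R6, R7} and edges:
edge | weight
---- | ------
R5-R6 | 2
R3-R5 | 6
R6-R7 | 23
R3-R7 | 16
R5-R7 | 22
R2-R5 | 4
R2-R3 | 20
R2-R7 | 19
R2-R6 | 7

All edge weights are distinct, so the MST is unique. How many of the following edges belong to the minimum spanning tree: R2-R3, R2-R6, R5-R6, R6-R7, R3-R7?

2

Sort edges by weight, then run Kruskal:
R5-R6 (2): add — endpoints in different components.
R2-R5 (4): add — endpoints in different components.
R3-R5 (6): add — endpoints in different components.
R2-R6 (7): skip — R2 and R6 already connected.
R3-R7 (16): add — endpoints in different components.
MST edge set: {R5-R6, R2-R5, R3-R5, R3-R7}.
Of the listed edges, {R5-R6, R3-R7} are in the MST → 2.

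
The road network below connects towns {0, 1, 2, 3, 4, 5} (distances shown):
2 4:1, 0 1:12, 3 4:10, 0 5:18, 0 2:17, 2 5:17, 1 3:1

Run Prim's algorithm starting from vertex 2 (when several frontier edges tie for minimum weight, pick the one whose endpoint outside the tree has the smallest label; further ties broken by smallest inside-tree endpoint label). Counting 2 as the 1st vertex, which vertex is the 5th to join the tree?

0

Grow the tree from 2 using Prim:
Step 1: frontier [2 4 1, 0 2 17, 2 5 17] → take 2 4 (1); add 4.
Step 2: frontier [0 2 17, 2 5 17, 3 4 10] → take 3 4 (10); add 3.
Step 3: frontier [0 2 17, 2 5 17, 1 3 1] → take 1 3 (1); add 1.
Step 4: frontier [0 1 12, 0 2 17, 2 5 17] → take 0 1 (12); add 0.
Step 5: frontier [0 5 18, 2 5 17] → take 2 5 (17); add 5.
Vertex order: 2, 4, 3, 1, 0, 5. The 5th vertex is 0.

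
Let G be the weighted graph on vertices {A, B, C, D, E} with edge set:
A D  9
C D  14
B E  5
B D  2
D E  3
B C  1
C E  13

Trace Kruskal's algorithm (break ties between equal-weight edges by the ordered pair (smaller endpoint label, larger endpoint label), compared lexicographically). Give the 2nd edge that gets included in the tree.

B-D

Sort edges by weight, then run Kruskal:
B C (1): add. Components now {A} {B,C} {D} {E}
B D (2): add. Components now {A} {B,C,D} {E}
D E (3): add. Components now {A} {B,C,D,E}
B E (5): skip — B and E already connected.
A D (9): add. Components now {A,B,C,D,E}
The 2nd edge added is B D.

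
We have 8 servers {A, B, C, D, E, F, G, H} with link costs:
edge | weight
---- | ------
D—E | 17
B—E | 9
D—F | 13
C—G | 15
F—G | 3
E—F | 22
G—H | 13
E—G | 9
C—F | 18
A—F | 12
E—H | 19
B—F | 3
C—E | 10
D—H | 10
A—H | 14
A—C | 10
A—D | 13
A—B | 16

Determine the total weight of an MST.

Prim, starting at H.
Step 1: cheapest edge leaving the tree is D—H (10); add D.
Step 2: cheapest edge leaving the tree is A—D (13); add A.
Step 3: cheapest edge leaving the tree is A—C (10); add C.
Step 4: cheapest edge leaving the tree is C—E (10); add E.
Step 5: cheapest edge leaving the tree is B—E (9); add B.
Step 6: cheapest edge leaving the tree is B—F (3); add F.
Step 7: cheapest edge leaving the tree is F—G (3); add G.
MST edges: D—H, A—D, A—C, C—E, B—E, B—F, F—G; total weight 10+13+10+10+9+3+3 = 58.

58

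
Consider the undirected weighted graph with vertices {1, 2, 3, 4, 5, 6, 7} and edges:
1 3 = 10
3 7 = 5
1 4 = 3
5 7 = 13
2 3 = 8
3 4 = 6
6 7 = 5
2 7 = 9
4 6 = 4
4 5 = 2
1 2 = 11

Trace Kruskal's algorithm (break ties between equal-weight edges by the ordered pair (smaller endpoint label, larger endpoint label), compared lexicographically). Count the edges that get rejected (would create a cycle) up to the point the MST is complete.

1

Sort edges by weight, then run Kruskal:
4 5 (2): add. Components now {1} {2} {3} {4,5} {6} {7}
1 4 (3): add. Components now {1,4,5} {2} {3} {6} {7}
4 6 (4): add. Components now {1,4,5,6} {2} {3} {7}
3 7 (5): add. Components now {1,4,5,6} {2} {3,7}
6 7 (5): add. Components now {1,3,4,5,6,7} {2}
3 4 (6): skip — 3 and 4 already connected.
2 3 (8): add. Components now {1,2,3,4,5,6,7}
Edges rejected before the tree was complete: 1.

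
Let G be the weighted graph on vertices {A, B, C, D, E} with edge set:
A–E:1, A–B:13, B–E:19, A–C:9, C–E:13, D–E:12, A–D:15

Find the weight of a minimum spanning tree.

35

Sort edges by weight, then run Kruskal:
A–E (1): add. Components now {A,E} {B} {C} {D}
A–C (9): add. Components now {A,C,E} {B} {D}
D–E (12): add. Components now {A,C,D,E} {B}
A–B (13): add. Components now {A,B,C,D,E}
MST edges: A–E, A–C, D–E, A–B; total weight 1+9+12+13 = 35.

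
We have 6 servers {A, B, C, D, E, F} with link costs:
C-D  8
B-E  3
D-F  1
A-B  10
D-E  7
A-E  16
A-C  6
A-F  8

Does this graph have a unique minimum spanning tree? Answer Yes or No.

Sort edges by weight, then run Kruskal:
D-F (1): add — endpoints in different components.
B-E (3): add — endpoints in different components.
A-C (6): add — endpoints in different components.
D-E (7): add — endpoints in different components.
A-F (8): add — endpoints in different components.
Non-tree edge C-D has weight 8, equal to the heaviest edge on its tree cycle — swapping gives another MST of the same weight. Not unique.

No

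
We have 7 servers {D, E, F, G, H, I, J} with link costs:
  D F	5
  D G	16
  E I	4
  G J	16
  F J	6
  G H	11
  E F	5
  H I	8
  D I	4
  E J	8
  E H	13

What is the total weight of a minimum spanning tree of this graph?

Kruskal: consider edges lightest-first.
D I (4): add — endpoints in different components.
E I (4): add — endpoints in different components.
D F (5): add — endpoints in different components.
E F (5): skip — E and F already connected.
F J (6): add — endpoints in different components.
E J (8): skip — E and J already connected.
H I (8): add — endpoints in different components.
G H (11): add — endpoints in different components.
MST edges: D I, E I, D F, F J, H I, G H; total weight 4+4+5+6+8+11 = 38.

38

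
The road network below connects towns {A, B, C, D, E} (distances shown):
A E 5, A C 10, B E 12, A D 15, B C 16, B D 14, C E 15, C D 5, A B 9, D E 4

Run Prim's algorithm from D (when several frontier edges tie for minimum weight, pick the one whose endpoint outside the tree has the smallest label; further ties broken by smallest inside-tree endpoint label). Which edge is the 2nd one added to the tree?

A-E

Prim, starting at D.
Step 1: frontier [D E 4, C D 5, B D 14, A D 15] → take D E (4); add E.
Step 2: frontier [C D 5, B D 14, A D 15, A E 5, B E 12, C E 15] → take A E (5); add A.
Step 3: frontier [A B 9, A C 10, C D 5, B D 14, B E 12, C E 15] → take C D (5); add C.
Step 4: frontier [A B 9, B C 16, B D 14, B E 12] → take A B (9); add B.
The 2nd edge added is A E.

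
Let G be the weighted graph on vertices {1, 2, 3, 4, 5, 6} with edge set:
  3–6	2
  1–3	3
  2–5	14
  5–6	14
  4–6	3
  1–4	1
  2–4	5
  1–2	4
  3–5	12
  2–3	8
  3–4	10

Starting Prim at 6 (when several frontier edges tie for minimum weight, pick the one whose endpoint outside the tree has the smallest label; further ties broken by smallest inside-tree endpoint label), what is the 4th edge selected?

Prim's algorithm from 6:
Step 1: frontier [3–6 2, 4–6 3, 5–6 14] → take 3–6 (2); add 3.
Step 2: frontier [1–3 3, 2–3 8, 3–4 10, 3–5 12, 4–6 3, 5–6 14] → take 1–3 (3); add 1.
Step 3: frontier [1–4 1, 1–2 4, 2–3 8, 3–4 10, 3–5 12, 4–6 3, 5–6 14] → take 1–4 (1); add 4.
Step 4: frontier [1–2 4, 2–3 8, 3–5 12, 2–4 5, 5–6 14] → take 1–2 (4); add 2.
Step 5: frontier [2–5 14, 3–5 12, 5–6 14] → take 3–5 (12); add 5.
The 4th edge added is 1–2.

1-2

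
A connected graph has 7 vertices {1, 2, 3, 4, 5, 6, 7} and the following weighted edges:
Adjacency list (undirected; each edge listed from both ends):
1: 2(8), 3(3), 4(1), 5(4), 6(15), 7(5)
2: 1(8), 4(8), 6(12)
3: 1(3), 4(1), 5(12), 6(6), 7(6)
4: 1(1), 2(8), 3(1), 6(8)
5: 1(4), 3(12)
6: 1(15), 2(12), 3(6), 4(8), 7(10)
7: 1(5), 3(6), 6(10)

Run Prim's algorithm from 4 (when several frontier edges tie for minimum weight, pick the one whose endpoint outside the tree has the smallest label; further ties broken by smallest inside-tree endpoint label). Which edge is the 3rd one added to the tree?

1-5

Prim's algorithm from 4:
Step 1: cheapest edge leaving the tree is 1—4 (1); add 1.
Step 2: cheapest edge leaving the tree is 3—4 (1); add 3.
Step 3: cheapest edge leaving the tree is 1—5 (4); add 5.
Step 4: cheapest edge leaving the tree is 1—7 (5); add 7.
Step 5: cheapest edge leaving the tree is 3—6 (6); add 6.
Step 6: cheapest edge leaving the tree is 1—2 (8); add 2.
The 3rd edge added is 1—5.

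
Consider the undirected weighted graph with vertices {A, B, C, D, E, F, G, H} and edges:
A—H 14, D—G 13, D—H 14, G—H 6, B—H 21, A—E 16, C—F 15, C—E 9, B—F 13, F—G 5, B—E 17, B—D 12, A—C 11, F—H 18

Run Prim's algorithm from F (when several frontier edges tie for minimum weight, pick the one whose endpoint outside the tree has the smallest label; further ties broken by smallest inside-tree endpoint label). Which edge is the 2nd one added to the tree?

Grow the tree from F using Prim:
Step 1: cheapest edge leaving the tree is F—G (5); add G.
Step 2: cheapest edge leaving the tree is G—H (6); add H.
Step 3: cheapest edge leaving the tree is B—F (13); add B.
Step 4: cheapest edge leaving the tree is B—D (12); add D.
Step 5: cheapest edge leaving the tree is A—H (14); add A.
Step 6: cheapest edge leaving the tree is A—C (11); add C.
Step 7: cheapest edge leaving the tree is C—E (9); add E.
The 2nd edge added is G—H.

G-H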